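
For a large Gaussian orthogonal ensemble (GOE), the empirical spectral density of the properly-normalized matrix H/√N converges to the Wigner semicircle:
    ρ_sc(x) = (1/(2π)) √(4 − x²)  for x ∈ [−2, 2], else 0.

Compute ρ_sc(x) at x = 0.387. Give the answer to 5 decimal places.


ρ_sc(x) = (1/(2π)) √(4 − x²). With x = 0.387:
  4 − x² = 4 − (0.387)² = 4 − 0.149769 = 3.850231.
  √(4 − x²) = 1.962201.
  1/(2π) = 0.159155.
  ρ_sc(0.387) = 0.159155 · 1.962201 = 0.312294.

Rounded to 5 decimal places: ρ_sc(0.387) ≈ 0.31229.


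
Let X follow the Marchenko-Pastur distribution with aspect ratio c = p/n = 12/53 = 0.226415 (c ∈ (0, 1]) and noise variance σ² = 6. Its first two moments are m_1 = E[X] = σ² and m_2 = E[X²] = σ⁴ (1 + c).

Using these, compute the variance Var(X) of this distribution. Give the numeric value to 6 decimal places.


m_1 = E[X] = σ² = 6, so m_1² = 36.
m_2 = E[X²] = σ⁴ (1 + c) = 36 · (1 + 0.226415) = 36 · 1.226415 = 44.150943.
(Note m_2 − m_1² simplifies to c · σ⁴ = 0.226415 · 36.)

Var(X) = m_2 − m_1² = 44.150943 − 36 = 8.150943.


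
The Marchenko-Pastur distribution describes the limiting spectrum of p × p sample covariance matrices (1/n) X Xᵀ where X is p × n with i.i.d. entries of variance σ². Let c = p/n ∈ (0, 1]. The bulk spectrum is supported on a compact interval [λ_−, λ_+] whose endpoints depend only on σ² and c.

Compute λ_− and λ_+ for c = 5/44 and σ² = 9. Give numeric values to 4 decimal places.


c = 5/44 = 0.113636; √c = 0.337100.
λ_− = σ² (1 − √c)² = 9 · (1 − 0.337100)² = 9 · (0.662900)² = 3.954929.
λ_+ = σ² (1 + √c)² = 9 · (1 + 0.337100)² = 9 · (1.337100)² = 16.090526.

Rounded to 4 decimal places: λ_− ≈ 3.9549, λ_+ ≈ 16.0905.


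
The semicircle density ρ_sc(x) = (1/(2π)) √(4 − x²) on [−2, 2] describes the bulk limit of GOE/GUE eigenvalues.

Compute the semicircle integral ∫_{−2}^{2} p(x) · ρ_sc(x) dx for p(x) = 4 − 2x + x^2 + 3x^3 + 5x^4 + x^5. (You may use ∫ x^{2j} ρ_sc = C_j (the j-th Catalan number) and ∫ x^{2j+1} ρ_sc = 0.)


Write p(x) = Σ a_i x^i, split into monomials and integrate each against ρ_sc separately.
Using ∫ x^{2j} ρ_sc = C_j = (1/(j+1)) C(2j, j) (Catalan numbers) and ∫ x^{2j+1} ρ_sc = 0 (odd monomials vanish by symmetry):
  i = 0 (even): a_0 · C_{0} = 4 · 1 = 4
  i = 1 (odd): ∫ x^1 ρ_sc = 0 (vanishes)
  i = 2 (even): a_2 · C_{1} = 1 · 1 = 1
  i = 3 (odd): ∫ x^3 ρ_sc = 0 (vanishes)
  i = 4 (even): a_4 · C_{2} = 5 · 2 = 10
  i = 5 (odd): ∫ x^5 ρ_sc = 0 (vanishes)

Summing the contributions: ∫_{−2}^{2} p(x) ρ_sc(x) dx = 4 + 1 + 10 = 15.


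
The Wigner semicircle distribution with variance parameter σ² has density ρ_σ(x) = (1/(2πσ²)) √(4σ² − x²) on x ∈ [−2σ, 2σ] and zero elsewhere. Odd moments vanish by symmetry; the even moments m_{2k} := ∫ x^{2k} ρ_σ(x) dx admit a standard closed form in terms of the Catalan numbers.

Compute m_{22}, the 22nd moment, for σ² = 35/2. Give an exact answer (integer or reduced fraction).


By the scaled semicircle moment identity, m_{2k} = σ^{2k} · C_k with k = 11.
C_11 = (1/(k+1)) · C(2k, k) = (1/12) · C(22, 11) = (1/12) · 705432 = 58786.
σ^{2k} = (σ²)^k = (35/2)^11 = 96549157373046875/2048.

Therefore m_{22} = σ^{22} · C_11 = (96549157373046875/2048) · 58786 = 2837869382665966796875/1024.


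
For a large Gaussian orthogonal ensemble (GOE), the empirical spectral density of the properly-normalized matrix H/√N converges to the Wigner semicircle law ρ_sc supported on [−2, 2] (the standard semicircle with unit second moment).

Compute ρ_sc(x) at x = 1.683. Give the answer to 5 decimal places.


ρ_sc(x) = (1/(2π)) √(4 − x²). With x = 1.683:
  4 − x² = 4 − (1.683)² = 4 − 2.832489 = 1.167511.
  √(4 − x²) = 1.080514.
  1/(2π) = 0.159155.
  ρ_sc(1.683) = 0.159155 · 1.080514 = 0.171969.

Rounded to 5 decimal places: ρ_sc(1.683) ≈ 0.17197.


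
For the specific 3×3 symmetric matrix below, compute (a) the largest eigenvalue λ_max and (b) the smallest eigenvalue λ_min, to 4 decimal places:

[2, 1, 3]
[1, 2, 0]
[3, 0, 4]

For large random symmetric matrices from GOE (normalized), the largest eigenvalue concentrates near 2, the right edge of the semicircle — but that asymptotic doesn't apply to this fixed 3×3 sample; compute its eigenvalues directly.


Since M is real symmetric, all three eigenvalues are real; they are the roots of det(λI − M) = λ³ − (tr M) λ² + s λ − det M, where s is the sum of the principal 2×2 minors.
tr M = 2 + 2 + 4 = 8.
s = (2·2 − 1²) + (2·4 − 3²) + (2·4 − 0²) = 3 + (-1) + 8 = 10.
det M (expand along row 1) = 2·8 − 1·4 + 3·(-6) = -6.
Characteristic polynomial: λ³ − 8λ² + 10λ + 6 = 0.
Substitute λ = y + (tr M)/3 = y + 2.666667 to remove the quadratic term: y³ + p·y + q = 0 with p = s − (tr M)²/3 = -11.333333 and q = −2(tr M)³/27 + (tr M)·s/3 − det M = -5.259259.
Three real roots ⇒ use the trigonometric (Viète) form: r = 2√(−p/3) = 3.887301, φ = arccos(3q/(p·r)) = arccos(0.358129) = 1.204533 rad.
y_k = r·cos(φ/3 − 2πk/3) for k = 0, 1, 2 gives y = 3.578150, -0.473414, -3.104736.
λ_k = y_k + 2.666667 gives λ = 6.2448, 2.1933, -0.4381 (check: the sum is 8.0000 = tr M).

Hence λ_max = 6.2448 and λ_min = -0.4381.


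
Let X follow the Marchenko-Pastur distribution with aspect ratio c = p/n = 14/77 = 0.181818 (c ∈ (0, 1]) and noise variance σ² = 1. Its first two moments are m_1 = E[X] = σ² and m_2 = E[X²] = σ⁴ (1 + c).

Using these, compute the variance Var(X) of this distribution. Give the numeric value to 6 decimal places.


m_1 = E[X] = σ² = 1, so m_1² = 1.
m_2 = E[X²] = σ⁴ (1 + c) = 1 · (1 + 0.181818) = 1 · 1.181818 = 1.181818.
(Note m_2 − m_1² simplifies to c · σ⁴ = 0.181818 · 1.)

Var(X) = m_2 − m_1² = 1.181818 − 1 = 0.181818.


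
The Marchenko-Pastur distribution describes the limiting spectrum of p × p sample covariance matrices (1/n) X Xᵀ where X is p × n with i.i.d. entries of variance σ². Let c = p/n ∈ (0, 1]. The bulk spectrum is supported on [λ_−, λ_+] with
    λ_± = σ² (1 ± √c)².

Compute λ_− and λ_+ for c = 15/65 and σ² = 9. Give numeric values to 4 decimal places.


c = 15/65 = 0.230769; √c = 0.480384.
λ_− = σ² (1 − √c)² = 9 · (1 − 0.480384)² = 9 · (0.519616)² = 2.430003.
λ_+ = σ² (1 + √c)² = 9 · (1 + 0.480384)² = 9 · (1.480384)² = 19.723843.

Rounded to 4 decimal places: λ_− ≈ 2.4300, λ_+ ≈ 19.7238.


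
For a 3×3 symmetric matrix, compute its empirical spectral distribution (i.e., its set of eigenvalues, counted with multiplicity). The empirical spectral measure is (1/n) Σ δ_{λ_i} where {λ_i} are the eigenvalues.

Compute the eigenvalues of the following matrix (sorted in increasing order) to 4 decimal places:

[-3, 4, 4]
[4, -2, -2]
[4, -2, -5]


Since M is real symmetric, all three eigenvalues are real; they are the roots of det(λI − M) = λ³ − (tr M) λ² + s λ − det M, where s is the sum of the principal 2×2 minors.
tr M = -3 + (-2) + (-5) = -10.
s = ((-3)·(-2) − 4²) + ((-3)·(-5) − 4²) + ((-2)·(-5) − (-2)²) = -10 + (-1) + 6 = -5.
det M (expand along row 1) = (-3)·6 − 4·(-12) + 4·0 = 30.
Characteristic polynomial: λ³ + 10λ² − 5λ − 30 = 0.
Substitute λ = y + (tr M)/3 = y − 3.333333 to remove the quadratic term: y³ + p·y + q = 0 with p = s − (tr M)²/3 = -38.333333 and q = −2(tr M)³/27 + (tr M)·s/3 − det M = 60.740741.
Three real roots ⇒ use the trigonometric (Viète) form: r = 2√(−p/3) = 7.149204, φ = arccos(3q/(p·r)) = arccos(-0.664916) = 2.298178 rad.
y_k = r·cos(φ/3 − 2πk/3) for k = 0, 1, 2 gives y = 5.152061, 1.716467, -6.868528.
λ_k = y_k − 3.333333 gives λ = 1.8187, -1.6169, -10.2019 (check: the sum is -10.0000 = tr M).

Eigenvalues sorted in increasing order: [-10.2019, -1.6169, 1.8187].


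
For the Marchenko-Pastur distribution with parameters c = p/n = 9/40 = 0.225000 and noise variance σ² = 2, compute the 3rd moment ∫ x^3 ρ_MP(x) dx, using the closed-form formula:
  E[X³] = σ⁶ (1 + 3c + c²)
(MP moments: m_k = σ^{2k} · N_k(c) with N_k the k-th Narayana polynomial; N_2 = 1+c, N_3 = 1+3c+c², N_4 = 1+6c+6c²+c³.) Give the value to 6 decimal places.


E[X³] = σ⁶ (1 + 3c + c²) (third MP moment). With σ² = 2 (so σ⁶ = 8) and c = 9/40 = 0.225000: E[X³] = 8 · (1 + 3·0.225000 + (0.225000)²) = 8 · 1.725625.

So E[X^3] = 13.805000.


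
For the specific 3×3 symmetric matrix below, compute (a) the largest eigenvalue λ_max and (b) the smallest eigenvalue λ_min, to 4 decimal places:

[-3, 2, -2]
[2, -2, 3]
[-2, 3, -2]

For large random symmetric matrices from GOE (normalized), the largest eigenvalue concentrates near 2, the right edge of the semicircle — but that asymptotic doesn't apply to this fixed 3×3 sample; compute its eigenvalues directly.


Since M is real symmetric, all three eigenvalues are real; they are the roots of det(λI − M) = λ³ − (tr M) λ² + s λ − det M, where s is the sum of the principal 2×2 minors.
tr M = -3 + (-2) + (-2) = -7.
s = ((-3)·(-2) − 2²) + ((-3)·(-2) − (-2)²) + ((-2)·(-2) − 3²) = 2 + 2 + (-5) = -1.
det M (expand along row 1) = (-3)·(-5) − 2·2 + (-2)·2 = 7.
Characteristic polynomial: λ³ + 7λ² − λ − 7 = 0.
Substitute λ = y + (tr M)/3 = y − 2.333333 to remove the quadratic term: y³ + p·y + q = 0 with p = s − (tr M)²/3 = -17.333333 and q = −2(tr M)³/27 + (tr M)·s/3 − det M = 20.740741.
Three real roots ⇒ use the trigonometric (Viète) form: r = 2√(−p/3) = 4.807402, φ = arccos(3q/(p·r)) = arccos(-0.746712) = 2.413901 rad.
y_k = r·cos(φ/3 − 2πk/3) for k = 0, 1, 2 gives y = 3.333333, 1.333333, -4.666667.
λ_k = y_k − 2.333333 gives λ = 1.0000, -1.0000, -7.0000 (check: the sum is -7.0000 = tr M).

Hence λ_max = 1.0000 and λ_min = -7.0000.


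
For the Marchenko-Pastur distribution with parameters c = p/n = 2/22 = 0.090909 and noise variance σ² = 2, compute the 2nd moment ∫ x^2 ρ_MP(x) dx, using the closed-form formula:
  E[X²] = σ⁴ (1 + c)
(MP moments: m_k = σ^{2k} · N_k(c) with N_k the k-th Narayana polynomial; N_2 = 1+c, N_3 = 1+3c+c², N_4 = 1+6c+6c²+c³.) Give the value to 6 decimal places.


E[X²] = σ⁴ (1 + c) (second MP moment). With σ² = 2 (so σ⁴ = 4) and c = 2/22 = 0.090909: E[X²] = 4 · (1 + 0.090909) = 4 · 1.090909.

So E[X^2] = 4.363636.


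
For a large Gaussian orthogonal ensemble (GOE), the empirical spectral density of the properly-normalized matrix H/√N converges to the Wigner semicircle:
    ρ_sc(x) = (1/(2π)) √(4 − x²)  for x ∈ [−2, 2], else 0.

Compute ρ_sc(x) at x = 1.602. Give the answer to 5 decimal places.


ρ_sc(x) = (1/(2π)) √(4 − x²). With x = 1.602:
  4 − x² = 4 − (1.602)² = 4 − 2.566404 = 1.433596.
  √(4 − x²) = 1.197329.
  1/(2π) = 0.159155.
  ρ_sc(1.602) = 0.159155 · 1.197329 = 0.190561.

Rounded to 5 decimal places: ρ_sc(1.602) ≈ 0.19056.


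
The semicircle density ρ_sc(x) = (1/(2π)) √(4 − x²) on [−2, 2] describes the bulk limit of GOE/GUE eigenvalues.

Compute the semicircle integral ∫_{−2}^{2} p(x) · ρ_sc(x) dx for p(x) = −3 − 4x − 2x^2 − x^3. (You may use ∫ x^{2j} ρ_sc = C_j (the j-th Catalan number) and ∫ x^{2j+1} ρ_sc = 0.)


Write p(x) = Σ a_i x^i, split into monomials and integrate each against ρ_sc separately.
Using ∫ x^{2j} ρ_sc = C_j = (1/(j+1)) C(2j, j) (Catalan numbers) and ∫ x^{2j+1} ρ_sc = 0 (odd monomials vanish by symmetry):
  i = 0 (even): a_0 · C_{0} = -3 · 1 = -3
  i = 1 (odd): ∫ x^1 ρ_sc = 0 (vanishes)
  i = 2 (even): a_2 · C_{1} = -2 · 1 = -2
  i = 3 (odd): ∫ x^3 ρ_sc = 0 (vanishes)

Summing the contributions: ∫_{−2}^{2} p(x) ρ_sc(x) dx = (-3) + (-2) = -5.


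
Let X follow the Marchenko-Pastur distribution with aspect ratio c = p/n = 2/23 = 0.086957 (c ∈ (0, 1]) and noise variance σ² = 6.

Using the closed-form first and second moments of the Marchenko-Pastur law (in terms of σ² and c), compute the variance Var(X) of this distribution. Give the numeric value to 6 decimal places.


Recall the MP moments m_1 = E[X] = σ² and m_2 = E[X²] = σ⁴ (1 + c).
m_1 = E[X] = σ² = 6, so m_1² = 36.
m_2 = E[X²] = σ⁴ (1 + c) = 36 · (1 + 0.086957) = 36 · 1.086957 = 39.130435.
(Note m_2 − m_1² simplifies to c · σ⁴ = 0.086957 · 36.)

Var(X) = m_2 − m_1² = 39.130435 − 36 = 3.130435.


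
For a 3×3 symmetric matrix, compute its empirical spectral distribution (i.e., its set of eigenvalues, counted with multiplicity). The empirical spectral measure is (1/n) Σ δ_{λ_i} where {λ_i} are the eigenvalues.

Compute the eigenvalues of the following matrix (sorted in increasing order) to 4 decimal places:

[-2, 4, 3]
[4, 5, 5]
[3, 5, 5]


Since M is real symmetric, all three eigenvalues are real; they are the roots of det(λI − M) = λ³ − (tr M) λ² + s λ − det M, where s is the sum of the principal 2×2 minors.
tr M = -2 + 5 + 5 = 8.
s = ((-2)·5 − 4²) + ((-2)·5 − 3²) + (5·5 − 5²) = -26 + (-19) + 0 = -45.
det M (expand along row 1) = (-2)·0 − 4·5 + 3·5 = -5.
Characteristic polynomial: λ³ − 8λ² − 45λ + 5 = 0.
Substitute λ = y + (tr M)/3 = y + 2.666667 to remove the quadratic term: y³ + p·y + q = 0 with p = s − (tr M)²/3 = -66.333333 and q = −2(tr M)³/27 + (tr M)·s/3 − det M = -152.925926.
Three real roots ⇒ use the trigonometric (Viète) form: r = 2√(−p/3) = 9.404491, φ = arccos(3q/(p·r)) = arccos(0.735420) = 0.744510 rad.
y_k = r·cos(φ/3 − 2πk/3) for k = 0, 1, 2 gives y = 9.116370, -2.557640, -6.558730.
λ_k = y_k + 2.666667 gives λ = 11.7830, 0.1090, -3.8921 (check: the sum is 8.0000 = tr M).

Eigenvalues sorted in increasing order: [-3.8921, 0.1090, 11.7830].


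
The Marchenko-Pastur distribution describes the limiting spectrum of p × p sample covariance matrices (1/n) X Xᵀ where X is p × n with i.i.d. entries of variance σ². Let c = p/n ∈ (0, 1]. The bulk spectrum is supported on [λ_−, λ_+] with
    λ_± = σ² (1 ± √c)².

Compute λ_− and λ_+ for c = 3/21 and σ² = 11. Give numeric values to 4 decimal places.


c = 3/21 = 0.142857; √c = 0.377964.
λ_− = σ² (1 − √c)² = 11 · (1 − 0.377964)² = 11 · (0.622036)² = 4.256210.
λ_+ = σ² (1 + √c)² = 11 · (1 + 0.377964)² = 11 · (1.377964)² = 20.886647.

Rounded to 4 decimal places: λ_− ≈ 4.2562, λ_+ ≈ 20.8866.


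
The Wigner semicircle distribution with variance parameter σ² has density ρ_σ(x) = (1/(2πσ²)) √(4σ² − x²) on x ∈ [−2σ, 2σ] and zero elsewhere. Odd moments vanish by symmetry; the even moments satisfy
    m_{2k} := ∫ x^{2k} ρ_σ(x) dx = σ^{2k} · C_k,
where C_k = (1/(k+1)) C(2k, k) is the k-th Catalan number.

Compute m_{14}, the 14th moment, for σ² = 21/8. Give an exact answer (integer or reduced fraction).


By the scaled semicircle moment identity, m_{2k} = σ^{2k} · C_k with k = 7.
C_7 = (1/(k+1)) · C(2k, k) = (1/8) · C(14, 7) = (1/8) · 3432 = 429.
σ^{2k} = (σ²)^k = (21/8)^7 = 1801088541/2097152.

Therefore m_{14} = σ^{14} · C_7 = (1801088541/2097152) · 429 = 772666984089/2097152.


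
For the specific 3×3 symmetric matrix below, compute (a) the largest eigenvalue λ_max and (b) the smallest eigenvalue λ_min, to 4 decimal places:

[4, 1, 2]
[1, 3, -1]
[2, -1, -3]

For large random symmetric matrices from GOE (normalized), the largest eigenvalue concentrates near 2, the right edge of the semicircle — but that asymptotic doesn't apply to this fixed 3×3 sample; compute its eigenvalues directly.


Since M is real symmetric, all three eigenvalues are real; they are the roots of det(λI − M) = λ³ − (tr M) λ² + s λ − det M, where s is the sum of the principal 2×2 minors.
tr M = 4 + 3 + (-3) = 4.
s = (4·3 − 1²) + (4·(-3) − 2²) + (3·(-3) − (-1)²) = 11 + (-16) + (-10) = -15.
det M (expand along row 1) = 4·(-10) − 1·(-1) + 2·(-7) = -53.
Characteristic polynomial: λ³ − 4λ² − 15λ + 53 = 0.
Substitute λ = y + (tr M)/3 = y + 1.333333 to remove the quadratic term: y³ + p·y + q = 0 with p = s − (tr M)²/3 = -20.333333 and q = −2(tr M)³/27 + (tr M)·s/3 − det M = 28.259259.
Three real roots ⇒ use the trigonometric (Viète) form: r = 2√(−p/3) = 5.206833, φ = arccos(3q/(p·r)) = arccos(-0.800755) = 2.499351 rad.
y_k = r·cos(φ/3 − 2πk/3) for k = 0, 1, 2 gives y = 3.501972, 1.586001, -5.087972.
λ_k = y_k + 1.333333 gives λ = 4.8353, 2.9193, -3.7546 (check: the sum is 4.0000 = tr M).

Hence λ_max = 4.8353 and λ_min = -3.7546.


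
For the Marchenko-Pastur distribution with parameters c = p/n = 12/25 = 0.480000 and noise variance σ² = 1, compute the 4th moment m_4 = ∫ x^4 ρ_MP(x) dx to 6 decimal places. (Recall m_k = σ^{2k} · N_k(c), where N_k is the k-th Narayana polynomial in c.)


E[X⁴] = σ⁸ (1 + 6c + 6c² + c³) (fourth MP moment). With σ² = 1 (so σ⁸ = 1) and c = 12/25 = 0.480000: E[X⁴] = 1 · (1 + 6·0.480000 + 6·(0.480000)² + (0.480000)³) = 1 · 5.372992.

So E[X^4] = 5.372992.


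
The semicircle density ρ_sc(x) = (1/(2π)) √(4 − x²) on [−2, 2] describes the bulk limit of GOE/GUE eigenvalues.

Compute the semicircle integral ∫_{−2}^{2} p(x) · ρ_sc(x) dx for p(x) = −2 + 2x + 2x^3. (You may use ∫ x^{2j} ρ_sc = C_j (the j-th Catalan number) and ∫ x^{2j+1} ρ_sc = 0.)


Write p(x) = Σ a_i x^i, split into monomials and integrate each against ρ_sc separately.
Using ∫ x^{2j} ρ_sc = C_j = (1/(j+1)) C(2j, j) (Catalan numbers) and ∫ x^{2j+1} ρ_sc = 0 (odd monomials vanish by symmetry):
  i = 0 (even): a_0 · C_{0} = -2 · 1 = -2
  i = 1 (odd): ∫ x^1 ρ_sc = 0 (vanishes)
  i = 3 (odd): ∫ x^3 ρ_sc = 0 (vanishes)

Summing the contributions: ∫_{−2}^{2} p(x) ρ_sc(x) dx = -2.


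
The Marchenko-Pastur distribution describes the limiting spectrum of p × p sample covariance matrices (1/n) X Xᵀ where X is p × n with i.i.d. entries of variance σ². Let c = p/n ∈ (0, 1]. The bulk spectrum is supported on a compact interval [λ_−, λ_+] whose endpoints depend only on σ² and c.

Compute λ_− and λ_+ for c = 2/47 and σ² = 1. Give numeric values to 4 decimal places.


c = 2/47 = 0.042553; √c = 0.206284.
λ_− = σ² (1 − √c)² = 1 · (1 − 0.206284)² = 1 · (0.793716)² = 0.629985.
λ_+ = σ² (1 + √c)² = 1 · (1 + 0.206284)² = 1 · (1.206284)² = 1.455122.

Rounded to 4 decimal places: λ_− ≈ 0.6300, λ_+ ≈ 1.4551.


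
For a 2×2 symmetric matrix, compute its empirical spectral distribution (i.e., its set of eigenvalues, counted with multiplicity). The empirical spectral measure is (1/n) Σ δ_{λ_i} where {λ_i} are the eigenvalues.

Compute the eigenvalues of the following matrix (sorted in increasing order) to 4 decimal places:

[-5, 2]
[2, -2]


Since M is real symmetric, both eigenvalues are real; they are the roots of det(λI − M) = λ² − (tr M) λ + det M.
tr M = -5 + (-2) = -7.
det M = (-5)·(-2) − 2² = 10 − 4 = 6.
Characteristic polynomial: λ² + 7λ + 6 = 0.
Discriminant Δ = (tr M)² − 4·det M = 49 − 24 = 25; √Δ = 5.000000.
λ = (tr M ± √Δ)/2 = (-7 ± 5.000000)/2, giving (tr M − √Δ)/2 = -6.0000 and (tr M + √Δ)/2 = -1.0000.

Eigenvalues sorted in increasing order: [-6.0000, -1.0000].


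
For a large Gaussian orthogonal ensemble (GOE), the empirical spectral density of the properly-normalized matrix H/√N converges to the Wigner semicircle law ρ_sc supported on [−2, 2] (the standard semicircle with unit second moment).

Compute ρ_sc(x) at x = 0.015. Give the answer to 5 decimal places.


ρ_sc(x) = (1/(2π)) √(4 − x²). With x = 0.015:
  4 − x² = 4 − (0.015)² = 4 − 0.000225 = 3.999775.
  √(4 − x²) = 1.999944.
  1/(2π) = 0.159155.
  ρ_sc(0.015) = 0.159155 · 1.999944 = 0.318301.

Rounded to 5 decimal places: ρ_sc(0.015) ≈ 0.31830.


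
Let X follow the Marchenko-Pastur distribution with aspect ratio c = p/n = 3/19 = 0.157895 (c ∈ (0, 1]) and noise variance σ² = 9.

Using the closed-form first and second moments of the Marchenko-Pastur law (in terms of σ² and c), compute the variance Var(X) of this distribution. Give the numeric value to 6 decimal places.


Recall the MP moments m_1 = E[X] = σ² and m_2 = E[X²] = σ⁴ (1 + c).
m_1 = E[X] = σ² = 9, so m_1² = 81.
m_2 = E[X²] = σ⁴ (1 + c) = 81 · (1 + 0.157895) = 81 · 1.157895 = 93.789474.
(Note m_2 − m_1² simplifies to c · σ⁴ = 0.157895 · 81.)

Var(X) = m_2 − m_1² = 93.789474 − 81 = 12.789474.


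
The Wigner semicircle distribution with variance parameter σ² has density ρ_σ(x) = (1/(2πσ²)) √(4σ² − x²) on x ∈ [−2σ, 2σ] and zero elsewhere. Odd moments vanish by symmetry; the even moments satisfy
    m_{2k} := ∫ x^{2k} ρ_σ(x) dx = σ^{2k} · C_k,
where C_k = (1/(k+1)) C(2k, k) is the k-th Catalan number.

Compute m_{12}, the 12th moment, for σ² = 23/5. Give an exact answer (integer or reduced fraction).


By the scaled semicircle moment identity, m_{2k} = σ^{2k} · C_k with k = 6.
C_6 = (1/(k+1)) · C(2k, k) = (1/7) · C(12, 6) = (1/7) · 924 = 132.
σ^{2k} = (σ²)^k = (23/5)^6 = 148035889/15625.

Therefore m_{12} = σ^{12} · C_6 = (148035889/15625) · 132 = 19540737348/15625.


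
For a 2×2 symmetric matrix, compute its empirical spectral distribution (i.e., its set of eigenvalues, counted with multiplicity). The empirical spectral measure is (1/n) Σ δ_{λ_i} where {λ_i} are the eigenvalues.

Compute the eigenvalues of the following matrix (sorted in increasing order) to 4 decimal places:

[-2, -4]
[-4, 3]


Since M is real symmetric, both eigenvalues are real; they are the roots of det(λI − M) = λ² − (tr M) λ + det M.
tr M = -2 + 3 = 1.
det M = (-2)·3 − (-4)² = -6 − 16 = -22.
Characteristic polynomial: λ² − λ − 22 = 0.
Discriminant Δ = (tr M)² − 4·det M = 1 − (-88) = 89; √Δ = 9.433981.
λ = (tr M ± √Δ)/2 = (1 ± 9.433981)/2, giving (tr M − √Δ)/2 = -4.2170 and (tr M + √Δ)/2 = 5.2170.

Eigenvalues sorted in increasing order: [-4.2170, 5.2170].


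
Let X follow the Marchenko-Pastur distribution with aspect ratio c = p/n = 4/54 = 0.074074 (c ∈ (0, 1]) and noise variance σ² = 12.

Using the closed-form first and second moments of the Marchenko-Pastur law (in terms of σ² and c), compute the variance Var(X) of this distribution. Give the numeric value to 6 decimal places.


Recall the MP moments m_1 = E[X] = σ² and m_2 = E[X²] = σ⁴ (1 + c).
m_1 = E[X] = σ² = 12, so m_1² = 144.
m_2 = E[X²] = σ⁴ (1 + c) = 144 · (1 + 0.074074) = 144 · 1.074074 = 154.666667.
(Note m_2 − m_1² simplifies to c · σ⁴ = 0.074074 · 144.)

Var(X) = m_2 − m_1² = 154.666667 − 144 = 10.666667.


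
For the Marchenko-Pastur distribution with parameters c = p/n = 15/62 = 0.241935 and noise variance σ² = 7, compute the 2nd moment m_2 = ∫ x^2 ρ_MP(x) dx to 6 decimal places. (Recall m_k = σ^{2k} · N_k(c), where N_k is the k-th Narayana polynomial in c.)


E[X²] = σ⁴ (1 + c) (second MP moment). With σ² = 7 (so σ⁴ = 49) and c = 15/62 = 0.241935: E[X²] = 49 · (1 + 0.241935) = 49 · 1.241935.

So E[X^2] = 60.854839.


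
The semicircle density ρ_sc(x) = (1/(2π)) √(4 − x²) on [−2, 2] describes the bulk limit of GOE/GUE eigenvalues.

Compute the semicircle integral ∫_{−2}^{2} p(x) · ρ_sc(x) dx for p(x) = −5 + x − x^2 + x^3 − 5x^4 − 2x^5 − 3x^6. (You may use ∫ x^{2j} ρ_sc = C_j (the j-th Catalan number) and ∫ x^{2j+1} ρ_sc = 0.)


Write p(x) = Σ a_i x^i, split into monomials and integrate each against ρ_sc separately.
Using ∫ x^{2j} ρ_sc = C_j = (1/(j+1)) C(2j, j) (Catalan numbers) and ∫ x^{2j+1} ρ_sc = 0 (odd monomials vanish by symmetry):
  i = 0 (even): a_0 · C_{0} = -5 · 1 = -5
  i = 1 (odd): ∫ x^1 ρ_sc = 0 (vanishes)
  i = 2 (even): a_2 · C_{1} = -1 · 1 = -1
  i = 3 (odd): ∫ x^3 ρ_sc = 0 (vanishes)
  i = 4 (even): a_4 · C_{2} = -5 · 2 = -10
  i = 5 (odd): ∫ x^5 ρ_sc = 0 (vanishes)
  i = 6 (even): a_6 · C_{3} = -3 · 5 = -15

Summing the contributions: ∫_{−2}^{2} p(x) ρ_sc(x) dx = (-5) + (-1) + (-10) + (-15) = -31.


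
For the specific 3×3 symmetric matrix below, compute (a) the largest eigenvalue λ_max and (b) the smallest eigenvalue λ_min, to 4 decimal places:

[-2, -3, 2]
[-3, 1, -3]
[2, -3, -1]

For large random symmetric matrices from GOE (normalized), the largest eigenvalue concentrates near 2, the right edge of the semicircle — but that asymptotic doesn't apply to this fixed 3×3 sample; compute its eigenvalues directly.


Since M is real symmetric, all three eigenvalues are real; they are the roots of det(λI − M) = λ³ − (tr M) λ² + s λ − det M, where s is the sum of the principal 2×2 minors.
tr M = -2 + 1 + (-1) = -2.
s = ((-2)·1 − (-3)²) + ((-2)·(-1) − 2²) + (1·(-1) − (-3)²) = -11 + (-2) + (-10) = -23.
det M (expand along row 1) = (-2)·(-10) − (-3)·9 + 2·7 = 61.
Characteristic polynomial: λ³ + 2λ² − 23λ − 61 = 0.
Substitute λ = y + (tr M)/3 = y − 0.666667 to remove the quadratic term: y³ + p·y + q = 0 with p = s − (tr M)²/3 = -24.333333 and q = −2(tr M)³/27 + (tr M)·s/3 − det M = -45.074074.
Three real roots ⇒ use the trigonometric (Viète) form: r = 2√(−p/3) = 5.696002, φ = arccos(3q/(p·r)) = arccos(0.975610) = 0.221313 rad.
y_k = r·cos(φ/3 − 2πk/3) for k = 0, 1, 2 gives y = 5.680510, -2.476682, -3.203829.
λ_k = y_k − 0.666667 gives λ = 5.0138, -3.1433, -3.8705 (check: the sum is -2.0000 = tr M).

Hence λ_max = 5.0138 and λ_min = -3.8705.


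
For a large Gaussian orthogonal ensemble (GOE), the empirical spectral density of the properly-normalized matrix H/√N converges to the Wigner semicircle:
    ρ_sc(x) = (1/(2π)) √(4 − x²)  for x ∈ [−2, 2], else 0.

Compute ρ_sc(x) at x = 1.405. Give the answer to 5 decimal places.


ρ_sc(x) = (1/(2π)) √(4 − x²). With x = 1.405:
  4 − x² = 4 − (1.405)² = 4 − 1.974025 = 2.025975.
  √(4 − x²) = 1.423367.
  1/(2π) = 0.159155.
  ρ_sc(1.405) = 0.159155 · 1.423367 = 0.226536.

Rounded to 5 decimal places: ρ_sc(1.405) ≈ 0.22654.


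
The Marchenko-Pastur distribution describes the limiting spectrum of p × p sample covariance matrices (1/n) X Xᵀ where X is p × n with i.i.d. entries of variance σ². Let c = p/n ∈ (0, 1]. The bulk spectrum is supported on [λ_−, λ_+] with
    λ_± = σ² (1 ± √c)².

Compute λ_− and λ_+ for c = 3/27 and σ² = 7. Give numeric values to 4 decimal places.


c = 3/27 = 0.111111; √c = 0.333333.
λ_− = σ² (1 − √c)² = 7 · (1 − 0.333333)² = 7 · (0.666667)² = 3.111111.
λ_+ = σ² (1 + √c)² = 7 · (1 + 0.333333)² = 7 · (1.333333)² = 12.444444.

Rounded to 4 decimal places: λ_− ≈ 3.1111, λ_+ ≈ 12.4444.


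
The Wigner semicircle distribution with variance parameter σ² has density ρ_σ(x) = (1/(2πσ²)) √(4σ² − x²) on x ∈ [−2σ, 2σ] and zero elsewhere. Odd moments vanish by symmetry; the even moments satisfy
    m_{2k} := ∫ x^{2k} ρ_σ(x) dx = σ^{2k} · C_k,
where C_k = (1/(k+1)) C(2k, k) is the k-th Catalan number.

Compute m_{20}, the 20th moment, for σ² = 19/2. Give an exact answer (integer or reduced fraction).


By the scaled semicircle moment identity, m_{2k} = σ^{2k} · C_k with k = 10.
C_10 = (1/(k+1)) · C(2k, k) = (1/11) · C(20, 10) = (1/11) · 184756 = 16796.
σ^{2k} = (σ²)^k = (19/2)^10 = 6131066257801/1024.

Therefore m_{20} = σ^{20} · C_10 = (6131066257801/1024) · 16796 = 25744347216506399/256.


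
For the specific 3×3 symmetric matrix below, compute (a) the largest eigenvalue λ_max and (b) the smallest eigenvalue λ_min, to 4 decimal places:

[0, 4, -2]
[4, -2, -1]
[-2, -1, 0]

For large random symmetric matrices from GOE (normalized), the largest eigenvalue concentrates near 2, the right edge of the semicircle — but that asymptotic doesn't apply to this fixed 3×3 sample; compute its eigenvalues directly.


Since M is real symmetric, all three eigenvalues are real; they are the roots of det(λI − M) = λ³ − (tr M) λ² + s λ − det M, where s is the sum of the principal 2×2 minors.
tr M = 0 + (-2) + 0 = -2.
s = (0·(-2) − 4²) + (0·0 − (-2)²) + ((-2)·0 − (-1)²) = -16 + (-4) + (-1) = -21.
det M (expand along row 1) = 0·(-1) − 4·(-2) + (-2)·(-8) = 24.
Characteristic polynomial: λ³ + 2λ² − 21λ − 24 = 0.
Substitute λ = y + (tr M)/3 = y − 0.666667 to remove the quadratic term: y³ + p·y + q = 0 with p = s − (tr M)²/3 = -22.333333 and q = −2(tr M)³/27 + (tr M)·s/3 − det M = -9.407407.
Three real roots ⇒ use the trigonometric (Viète) form: r = 2√(−p/3) = 5.456902, φ = arccos(3q/(p·r)) = arccos(0.231575) = 1.337100 rad.
y_k = r·cos(φ/3 − 2πk/3) for k = 0, 1, 2 gives y = 4.923812, -0.424656, -4.499156.
λ_k = y_k − 0.666667 gives λ = 4.2571, -1.0913, -5.1658 (check: the sum is -2.0000 = tr M).

Hence λ_max = 4.2571 and λ_min = -5.1658.


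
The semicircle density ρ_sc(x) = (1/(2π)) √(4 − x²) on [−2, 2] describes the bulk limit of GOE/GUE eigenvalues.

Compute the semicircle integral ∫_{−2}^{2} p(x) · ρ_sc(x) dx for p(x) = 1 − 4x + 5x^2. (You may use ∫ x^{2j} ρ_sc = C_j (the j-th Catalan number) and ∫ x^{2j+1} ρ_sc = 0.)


Write p(x) = Σ a_i x^i, split into monomials and integrate each against ρ_sc separately.
Using ∫ x^{2j} ρ_sc = C_j = (1/(j+1)) C(2j, j) (Catalan numbers) and ∫ x^{2j+1} ρ_sc = 0 (odd monomials vanish by symmetry):
  i = 0 (even): a_0 · C_{0} = 1 · 1 = 1
  i = 1 (odd): ∫ x^1 ρ_sc = 0 (vanishes)
  i = 2 (even): a_2 · C_{1} = 5 · 1 = 5

Summing the contributions: ∫_{−2}^{2} p(x) ρ_sc(x) dx = 1 + 5 = 6.


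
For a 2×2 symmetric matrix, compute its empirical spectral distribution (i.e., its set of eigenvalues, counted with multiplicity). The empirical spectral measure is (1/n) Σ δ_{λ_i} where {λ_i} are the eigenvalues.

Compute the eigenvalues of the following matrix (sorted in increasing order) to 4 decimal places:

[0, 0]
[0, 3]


Since M is real symmetric, both eigenvalues are real; they are the roots of det(λI − M) = λ² − (tr M) λ + det M.
tr M = 0 + 3 = 3.
det M = 0·3 − 0² = 0 − 0 = 0.
Characteristic polynomial: λ² − 3λ = 0.
Discriminant Δ = (tr M)² − 4·det M = 9 − 0 = 9; √Δ = 3.000000.
λ = (tr M ± √Δ)/2 = (3 ± 3.000000)/2, giving (tr M − √Δ)/2 = 0.0000 and (tr M + √Δ)/2 = 3.0000.

Eigenvalues sorted in increasing order: [0.0000, 3.0000].


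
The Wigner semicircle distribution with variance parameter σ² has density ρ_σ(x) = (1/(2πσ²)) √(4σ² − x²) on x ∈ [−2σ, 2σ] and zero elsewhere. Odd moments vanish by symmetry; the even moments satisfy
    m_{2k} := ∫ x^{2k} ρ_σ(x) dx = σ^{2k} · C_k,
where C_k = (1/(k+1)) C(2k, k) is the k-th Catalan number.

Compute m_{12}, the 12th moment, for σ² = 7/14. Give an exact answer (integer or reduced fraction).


By the scaled semicircle moment identity, m_{2k} = σ^{2k} · C_k with k = 6.
C_6 = (1/(k+1)) · C(2k, k) = (1/7) · C(12, 6) = (1/7) · 924 = 132.
σ^{2k} = (σ²)^k = (7/14)^6 = 1/64.

Therefore m_{12} = σ^{12} · C_6 = (1/64) · 132 = 33/16.


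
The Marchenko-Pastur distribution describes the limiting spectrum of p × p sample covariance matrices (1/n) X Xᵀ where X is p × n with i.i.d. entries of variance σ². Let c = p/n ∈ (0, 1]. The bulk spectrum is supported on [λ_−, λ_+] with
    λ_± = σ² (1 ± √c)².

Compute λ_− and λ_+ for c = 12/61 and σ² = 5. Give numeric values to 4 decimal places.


c = 12/61 = 0.196721; √c = 0.443533.
λ_− = σ² (1 − √c)² = 5 · (1 − 0.443533)² = 5 · (0.556467)² = 1.548279.
λ_+ = σ² (1 + √c)² = 5 · (1 + 0.443533)² = 5 · (1.443533)² = 10.418934.

Rounded to 4 decimal places: λ_− ≈ 1.5483, λ_+ ≈ 10.4189.


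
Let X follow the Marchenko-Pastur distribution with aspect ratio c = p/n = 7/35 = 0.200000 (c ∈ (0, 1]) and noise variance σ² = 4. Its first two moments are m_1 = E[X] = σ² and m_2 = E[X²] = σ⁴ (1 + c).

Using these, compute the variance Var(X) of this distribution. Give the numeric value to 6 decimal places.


m_1 = E[X] = σ² = 4, so m_1² = 16.
m_2 = E[X²] = σ⁴ (1 + c) = 16 · (1 + 0.200000) = 16 · 1.200000 = 19.200000.
(Note m_2 − m_1² simplifies to c · σ⁴ = 0.200000 · 16.)

Var(X) = m_2 − m_1² = 19.200000 − 16 = 3.200000.


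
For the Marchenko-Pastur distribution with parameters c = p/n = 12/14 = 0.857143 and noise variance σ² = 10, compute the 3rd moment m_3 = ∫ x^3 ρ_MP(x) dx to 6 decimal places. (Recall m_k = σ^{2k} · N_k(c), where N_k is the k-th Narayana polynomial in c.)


E[X³] = σ⁶ (1 + 3c + c²) (third MP moment). With σ² = 10 (so σ⁶ = 1000) and c = 12/14 = 0.857143: E[X³] = 1000 · (1 + 3·0.857143 + (0.857143)²) = 1000 · 4.306122.

So E[X^3] = 4306.122449.


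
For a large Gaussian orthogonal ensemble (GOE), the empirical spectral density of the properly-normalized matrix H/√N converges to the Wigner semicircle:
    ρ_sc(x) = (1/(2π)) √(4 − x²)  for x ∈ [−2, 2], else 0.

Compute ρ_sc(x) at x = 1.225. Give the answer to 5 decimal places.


ρ_sc(x) = (1/(2π)) √(4 − x²). With x = 1.225:
  4 − x² = 4 − (1.225)² = 4 − 1.500625 = 2.499375.
  √(4 − x²) = 1.580941.
  1/(2π) = 0.159155.
  ρ_sc(1.225) = 0.159155 · 1.580941 = 0.251615.

Rounded to 5 decimal places: ρ_sc(1.225) ≈ 0.25161.


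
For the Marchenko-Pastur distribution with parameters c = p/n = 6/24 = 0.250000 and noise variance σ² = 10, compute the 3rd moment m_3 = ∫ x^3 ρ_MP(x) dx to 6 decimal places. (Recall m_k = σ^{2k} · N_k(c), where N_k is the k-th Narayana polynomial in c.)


E[X³] = σ⁶ (1 + 3c + c²) (third MP moment). With σ² = 10 (so σ⁶ = 1000) and c = 6/24 = 0.250000: E[X³] = 1000 · (1 + 3·0.250000 + (0.250000)²) = 1000 · 1.812500.

So E[X^3] = 1812.500000.


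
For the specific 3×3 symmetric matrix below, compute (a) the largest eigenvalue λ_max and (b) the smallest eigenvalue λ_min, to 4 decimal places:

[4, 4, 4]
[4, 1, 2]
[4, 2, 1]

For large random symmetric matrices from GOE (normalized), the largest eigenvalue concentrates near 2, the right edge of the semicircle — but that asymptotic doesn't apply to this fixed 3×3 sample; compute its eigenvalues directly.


Since M is real symmetric, all three eigenvalues are real; they are the roots of det(λI − M) = λ³ − (tr M) λ² + s λ − det M, where s is the sum of the principal 2×2 minors.
tr M = 4 + 1 + 1 = 6.
s = (4·1 − 4²) + (4·1 − 4²) + (1·1 − 2²) = -12 + (-12) + (-3) = -27.
det M (expand along row 1) = 4·(-3) − 4·(-4) + 4·4 = 20.
Characteristic polynomial: λ³ − 6λ² − 27λ − 20 = 0.
Substitute λ = y + (tr M)/3 = y + 2.000000 to remove the quadratic term: y³ + p·y + q = 0 with p = s − (tr M)²/3 = -39.000000 and q = −2(tr M)³/27 + (tr M)·s/3 − det M = -90.000000.
Three real roots ⇒ use the trigonometric (Viète) form: r = 2√(−p/3) = 7.211103, φ = arccos(3q/(p·r)) = arccos(0.960058) = 0.283587 rad.
y_k = r·cos(φ/3 − 2πk/3) for k = 0, 1, 2 gives y = 7.178908, -3.000000, -4.178908.
λ_k = y_k + 2.000000 gives λ = 9.1789, -1.0000, -2.1789 (check: the sum is 6.0000 = tr M).

Hence λ_max = 9.1789 and λ_min = -2.1789.


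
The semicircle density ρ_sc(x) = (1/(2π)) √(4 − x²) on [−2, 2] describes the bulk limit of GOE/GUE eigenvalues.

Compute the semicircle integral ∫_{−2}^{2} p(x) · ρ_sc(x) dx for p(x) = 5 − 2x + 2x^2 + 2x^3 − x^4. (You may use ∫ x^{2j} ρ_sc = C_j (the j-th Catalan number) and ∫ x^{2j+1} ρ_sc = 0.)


Write p(x) = Σ a_i x^i, split into monomials and integrate each against ρ_sc separately.
Using ∫ x^{2j} ρ_sc = C_j = (1/(j+1)) C(2j, j) (Catalan numbers) and ∫ x^{2j+1} ρ_sc = 0 (odd monomials vanish by symmetry):
  i = 0 (even): a_0 · C_{0} = 5 · 1 = 5
  i = 1 (odd): ∫ x^1 ρ_sc = 0 (vanishes)
  i = 2 (even): a_2 · C_{1} = 2 · 1 = 2
  i = 3 (odd): ∫ x^3 ρ_sc = 0 (vanishes)
  i = 4 (even): a_4 · C_{2} = -1 · 2 = -2

Summing the contributions: ∫_{−2}^{2} p(x) ρ_sc(x) dx = 5 + 2 + (-2) = 5.


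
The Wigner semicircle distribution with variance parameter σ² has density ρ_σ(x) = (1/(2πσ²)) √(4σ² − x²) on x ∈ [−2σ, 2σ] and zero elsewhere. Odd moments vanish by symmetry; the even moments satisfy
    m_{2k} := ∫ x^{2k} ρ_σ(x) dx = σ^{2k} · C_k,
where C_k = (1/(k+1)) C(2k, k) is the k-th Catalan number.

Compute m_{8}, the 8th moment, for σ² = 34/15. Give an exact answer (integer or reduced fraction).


By the scaled semicircle moment identity, m_{2k} = σ^{2k} · C_k with k = 4.
C_4 = (1/(k+1)) · C(2k, k) = (1/5) · C(8, 4) = (1/5) · 70 = 14.
σ^{2k} = (σ²)^k = (34/15)^4 = 1336336/50625.

Therefore m_{8} = σ^{8} · C_4 = (1336336/50625) · 14 = 18708704/50625.


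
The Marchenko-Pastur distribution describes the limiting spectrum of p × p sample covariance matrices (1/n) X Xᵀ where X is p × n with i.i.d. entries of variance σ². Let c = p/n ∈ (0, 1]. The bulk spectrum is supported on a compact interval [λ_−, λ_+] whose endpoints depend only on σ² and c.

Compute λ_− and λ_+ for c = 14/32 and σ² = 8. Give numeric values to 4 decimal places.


c = 14/32 = 0.437500; √c = 0.661438.
λ_− = σ² (1 − √c)² = 8 · (1 − 0.661438)² = 8 · (0.338562)² = 0.916995.
λ_+ = σ² (1 + √c)² = 8 · (1 + 0.661438)² = 8 · (1.661438)² = 22.083005.

Rounded to 4 decimal places: λ_− ≈ 0.9170, λ_+ ≈ 22.0830.


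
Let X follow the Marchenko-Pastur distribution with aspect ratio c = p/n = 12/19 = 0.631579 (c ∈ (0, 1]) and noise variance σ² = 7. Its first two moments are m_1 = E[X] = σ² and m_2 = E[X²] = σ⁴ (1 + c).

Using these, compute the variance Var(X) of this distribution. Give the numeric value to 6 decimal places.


m_1 = E[X] = σ² = 7, so m_1² = 49.
m_2 = E[X²] = σ⁴ (1 + c) = 49 · (1 + 0.631579) = 49 · 1.631579 = 79.947368.
(Note m_2 − m_1² simplifies to c · σ⁴ = 0.631579 · 49.)

Var(X) = m_2 − m_1² = 79.947368 − 49 = 30.947368.


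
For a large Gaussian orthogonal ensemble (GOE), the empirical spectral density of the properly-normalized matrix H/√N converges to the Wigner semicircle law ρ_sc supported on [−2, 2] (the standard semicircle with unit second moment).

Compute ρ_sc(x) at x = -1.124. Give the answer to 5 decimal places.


ρ_sc(x) = (1/(2π)) √(4 − x²). With x = -1.124:
  4 − x² = 4 − (-1.124)² = 4 − 1.263376 = 2.736624.
  √(4 − x²) = 1.654274.
  1/(2π) = 0.159155.
  ρ_sc(-1.124) = 0.159155 · 1.654274 = 0.263286.

Rounded to 5 decimal places: ρ_sc(-1.124) ≈ 0.26329.


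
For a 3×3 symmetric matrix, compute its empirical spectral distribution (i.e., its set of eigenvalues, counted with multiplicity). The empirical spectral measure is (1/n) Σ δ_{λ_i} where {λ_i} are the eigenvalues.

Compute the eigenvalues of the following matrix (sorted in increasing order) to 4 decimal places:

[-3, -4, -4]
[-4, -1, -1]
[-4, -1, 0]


Since M is real symmetric, all three eigenvalues are real; they are the roots of det(λI − M) = λ³ − (tr M) λ² + s λ − det M, where s is the sum of the principal 2×2 minors.
tr M = -3 + (-1) + 0 = -4.
s = ((-3)·(-1) − (-4)²) + ((-3)·0 − (-4)²) + ((-1)·0 − (-1)²) = -13 + (-16) + (-1) = -30.
det M (expand along row 1) = (-3)·(-1) − (-4)·(-4) + (-4)·0 = -13.
Characteristic polynomial: λ³ + 4λ² − 30λ + 13 = 0.
Substitute λ = y + (tr M)/3 = y − 1.333333 to remove the quadratic term: y³ + p·y + q = 0 with p = s − (tr M)²/3 = -35.333333 and q = −2(tr M)³/27 + (tr M)·s/3 − det M = 57.740741.
Three real roots ⇒ use the trigonometric (Viète) form: r = 2√(−p/3) = 6.863753, φ = arccos(3q/(p·r)) = arccos(-0.714262) = 2.366365 rad.
y_k = r·cos(φ/3 − 2πk/3) for k = 0, 1, 2 gives y = 4.836925, 1.798936, -6.635861.
λ_k = y_k − 1.333333 gives λ = 3.5036, 0.4656, -7.9692 (check: the sum is -4.0000 = tr M).

Eigenvalues sorted in increasing order: [-7.9692, 0.4656, 3.5036].
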